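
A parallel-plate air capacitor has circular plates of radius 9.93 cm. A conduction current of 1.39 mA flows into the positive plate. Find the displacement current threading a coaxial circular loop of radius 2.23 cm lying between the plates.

No conduction current crosses the gap, so I_d there equals the 1.39×10^-3 A in the leads.
Through an area πr² the displacement current is I_d·(πr²/πR²) = I_d (r/R)² = 7.01×10^-5 A.

7.01×10^-5 A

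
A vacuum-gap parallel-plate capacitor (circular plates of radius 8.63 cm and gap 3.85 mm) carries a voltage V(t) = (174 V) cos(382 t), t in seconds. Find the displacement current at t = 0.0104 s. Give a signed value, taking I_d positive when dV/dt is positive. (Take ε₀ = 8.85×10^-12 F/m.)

C = ε₀A/d = (8.85×10^-12)(0.02340)/(3.85×10^-3) = 5.379×10^-11 F. dV/dt = V₀ω·−sin(ωt); at ωt = 3.9728 rad this factor is 0.7387.
I_d = C dV/dt = (5.379×10^-11)(174)(382)(0.7387) = 2.64×10^-6 A.

2.64×10^-6 A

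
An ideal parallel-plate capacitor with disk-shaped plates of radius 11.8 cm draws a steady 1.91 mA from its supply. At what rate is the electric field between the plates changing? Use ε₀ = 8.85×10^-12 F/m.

The displacement current between the plates equals the conduction current, I_d = 1.91 mA.
Then dE/dt = I_d/(ε₀A) = 4.93×10^9 V/(m·s).

4.93×10^9 V/(m·s)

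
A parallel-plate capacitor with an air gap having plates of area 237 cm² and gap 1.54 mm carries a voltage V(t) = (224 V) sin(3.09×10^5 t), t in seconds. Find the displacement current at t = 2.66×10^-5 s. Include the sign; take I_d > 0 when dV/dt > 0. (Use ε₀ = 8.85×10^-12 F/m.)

-3.37×10^-3 A

C = ε₀A/d = (8.85×10^-12)(0.0237)/(1.54×10^-3) = 1.362×10^-10 F. dV/dt = V₀ω·cos(ωt); at ωt = 8.2194 rad this factor is -0.3573.
I_d = C dV/dt = (1.362×10^-10)(224)(3.09×10^5)(-0.3573) = -3.37×10^-3 A.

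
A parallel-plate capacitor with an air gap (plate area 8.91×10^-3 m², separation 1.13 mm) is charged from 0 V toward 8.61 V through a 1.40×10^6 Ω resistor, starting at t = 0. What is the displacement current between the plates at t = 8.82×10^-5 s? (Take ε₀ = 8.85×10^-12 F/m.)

With C = ε₀A/d = (8.85×10^-12)(8.91×10^-3)/(1.13×10^-3) = 6.978×10^-11 F, the time constant is τ = RC = 9.769×10^-5 s, so t/τ = 0.9029 and e^(−t/τ) = 0.4054.
I_d = I_cond = (V₀/R) e^(−t/τ) = (6.150×10^-6)(0.4054) = 2.49×10^-6 A.

2.49×10^-6 A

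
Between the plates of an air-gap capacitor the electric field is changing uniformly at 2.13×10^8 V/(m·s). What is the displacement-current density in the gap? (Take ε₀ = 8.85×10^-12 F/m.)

1.89×10^-3 A/m²

J_d = ε₀ dE/dt = (8.85×10^-12)(2.13×10^8) = 1.89×10^-3 A/m².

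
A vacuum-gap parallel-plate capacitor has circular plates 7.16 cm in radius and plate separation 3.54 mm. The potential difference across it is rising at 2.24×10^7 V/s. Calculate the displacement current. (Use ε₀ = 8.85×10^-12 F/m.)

The field between the plates is E = V/d, so dE/dt = (2.24×10^7)/(3.54×10^-3 m) = 6.328×10^9 V/(m·s).
I_d = ε₀ A (dE/dt) = (8.85×10^-12)(0.01611)(6.328×10^9) = 9.02×10^-4 A.

9.02×10^-4 A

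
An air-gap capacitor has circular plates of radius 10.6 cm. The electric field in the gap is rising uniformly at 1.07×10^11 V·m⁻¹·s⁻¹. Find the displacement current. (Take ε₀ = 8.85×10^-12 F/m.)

0.0334 A

The displacement current is ε₀ times dΦ_E/dt = ε₀ A dE/dt = (8.85×10^-12)(0.03530)(1.07×10^11) = 0.0334 A.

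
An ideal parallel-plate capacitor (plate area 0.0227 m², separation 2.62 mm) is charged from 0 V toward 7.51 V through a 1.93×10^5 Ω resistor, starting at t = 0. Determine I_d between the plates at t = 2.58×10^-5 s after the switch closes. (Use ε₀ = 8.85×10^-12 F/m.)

6.81×10^-6 A

C = ε₀A/d = (8.85×10^-12)(0.0227)/(2.62×10^-3) = 7.668×10^-11 F and τ = RC = 1.480×10^-5 s. I_d in the gap equals the RC charging current.
I_d(t) = (V₀/R) e^(−t/τ) = 3.891×10^-5 · e^(−1.743) = 6.81×10^-6 A.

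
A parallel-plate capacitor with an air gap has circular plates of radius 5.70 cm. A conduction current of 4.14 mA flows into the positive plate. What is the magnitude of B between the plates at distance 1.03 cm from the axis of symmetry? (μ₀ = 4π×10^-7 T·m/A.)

By continuity the displacement current in the gap matches the conduction current: I_d = 4.14×10^-3 A.
For r < R the Ampère–Maxwell law gives B(2πr) = μ₀ I_d (r²/R²), so B = μ₀ I_d r/(2πR²) = (4π×10^-7)(4.14×10^-3)(0.0103)/(2π·0.0570²) = 2.62×10^-9 T.

2.62×10^-9 T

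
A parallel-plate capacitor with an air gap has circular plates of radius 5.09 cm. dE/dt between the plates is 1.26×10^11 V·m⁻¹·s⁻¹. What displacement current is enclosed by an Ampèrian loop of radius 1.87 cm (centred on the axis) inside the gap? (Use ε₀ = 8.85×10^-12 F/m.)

1.23×10^-3 A

I_d = ε₀ dΦ_E/dt = ε₀ πR² (dE/dt) = (8.85×10^-12)(8.139×10^-3)(1.26×10^11) = 9.076×10^-3 A through the full plate area.
Since J_d is uniform, the enclosed fraction is (r/R)² = 0.1350, giving I_d,enc = 1.23×10^-3 A.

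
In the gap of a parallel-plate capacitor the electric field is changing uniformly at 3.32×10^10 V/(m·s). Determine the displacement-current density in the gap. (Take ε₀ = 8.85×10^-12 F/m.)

J_d = ε₀ dE/dt = (8.85×10^-12)(3.32×10^10) = 0.294 A/m².

0.294 A/m²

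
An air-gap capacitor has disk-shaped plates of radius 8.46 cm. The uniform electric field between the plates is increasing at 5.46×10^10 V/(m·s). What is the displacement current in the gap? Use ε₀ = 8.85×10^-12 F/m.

0.0109 A

The displacement current is ε₀ times dΦ_E/dt = ε₀ A dE/dt = (8.85×10^-12)(0.02248)(5.46×10^10) = 0.0109 A.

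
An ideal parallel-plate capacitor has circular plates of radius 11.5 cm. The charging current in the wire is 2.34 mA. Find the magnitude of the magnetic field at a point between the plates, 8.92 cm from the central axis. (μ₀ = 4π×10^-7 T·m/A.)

No conduction current crosses the gap, so I_d there equals the 2.34×10^-3 A in the leads.
For r < R the Ampère–Maxwell law gives B(2πr) = μ₀ I_d (r²/R²), so B = μ₀ I_d r/(2πR²) = (4π×10^-7)(2.34×10^-3)(0.0892)/(2π·0.115²) = 3.16×10^-9 T.

3.16×10^-9 T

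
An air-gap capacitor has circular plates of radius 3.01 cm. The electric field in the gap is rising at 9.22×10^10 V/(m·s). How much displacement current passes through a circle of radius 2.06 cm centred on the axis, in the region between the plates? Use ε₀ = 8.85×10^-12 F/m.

1.09×10^-3 A

Through the whole plate area (πR² = 2.846×10^-3 m²), I_d = ε₀ πR² dE/dt = 2.322×10^-3 A.
Through an area πr² the displacement current is I_d·(πr²/πR²) = I_d (r/R)² = 1.09×10^-3 A.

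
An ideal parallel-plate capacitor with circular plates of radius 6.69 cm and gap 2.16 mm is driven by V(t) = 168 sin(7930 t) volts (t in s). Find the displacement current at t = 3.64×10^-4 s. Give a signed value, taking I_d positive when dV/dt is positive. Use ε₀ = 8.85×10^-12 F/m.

dV/dt = (168)(7930)·cos(2.88652) = -1.289×10^6 V/s.
I_d = C dV/dt with C = ε₀A/d = (8.85×10^-12)(0.01406)/(2.16×10^-3) = 5.761×10^-11 F, so I_d = (5.761×10^-11)(-1.289×10^6) = -7.43×10^-5 A.

-7.43×10^-5 A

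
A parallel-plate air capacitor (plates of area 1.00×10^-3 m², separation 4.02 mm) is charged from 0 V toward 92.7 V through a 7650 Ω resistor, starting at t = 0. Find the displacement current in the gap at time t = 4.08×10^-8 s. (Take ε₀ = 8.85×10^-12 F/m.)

1.07×10^-3 A

C = ε₀A/d = (8.85×10^-12)(1.00×10^-3)/(4.02×10^-3) = 2.201×10^-12 F and τ = RC = 1.684×10^-8 s. I_d in the gap equals the RC charging current.
I_d(t) = (V₀/R) e^(−t/τ) = 0.01212 · e^(−2.423) = 1.07×10^-3 A.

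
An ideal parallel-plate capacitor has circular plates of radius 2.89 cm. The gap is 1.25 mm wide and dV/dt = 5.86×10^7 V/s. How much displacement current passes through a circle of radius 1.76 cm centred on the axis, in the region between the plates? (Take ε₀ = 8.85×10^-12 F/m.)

I_d = C dV/dt with C = ε₀πR²/d = 1.858×10^-11 F, so I_d = (1.858×10^-11)(5.86×10^7) = 1.089×10^-3 A.
Since J_d is uniform, the enclosed fraction is (r/R)² = 0.3709, giving I_d,enc = 4.04×10^-4 A.

4.04×10^-4 A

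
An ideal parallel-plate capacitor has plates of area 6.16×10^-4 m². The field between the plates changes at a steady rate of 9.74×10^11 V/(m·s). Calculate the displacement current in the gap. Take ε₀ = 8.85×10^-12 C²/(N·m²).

With a uniform field, Φ_E = EA, so I_d = ε₀ A dE/dt = 5.31×10^-3 A.

5.31×10^-3 A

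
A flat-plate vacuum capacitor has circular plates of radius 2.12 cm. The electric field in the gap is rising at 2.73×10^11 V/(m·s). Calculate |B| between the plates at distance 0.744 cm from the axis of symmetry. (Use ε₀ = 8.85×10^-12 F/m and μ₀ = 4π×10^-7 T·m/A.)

Total displacement current: I_d = ε₀(πR²)(dE/dt) = (8.85×10^-12)(1.412×10^-3)(2.73×10^11) = 3.411×10^-3 A.
An Ampèrian loop of radius r encloses a fraction (r/R)² of I_d. Then B·2πr = μ₀ I_d (r/R)², giving B = μ₀ I_d r/(2πR²) = 1.13×10^-8 T.

1.13×10^-8 T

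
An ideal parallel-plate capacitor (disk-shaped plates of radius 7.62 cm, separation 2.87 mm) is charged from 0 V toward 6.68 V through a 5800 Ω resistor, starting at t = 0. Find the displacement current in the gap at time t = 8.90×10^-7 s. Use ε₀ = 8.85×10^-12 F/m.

C = ε₀A/d = (8.85×10^-12)(0.01824)/(2.87×10^-3) = 5.625×10^-11 F, so τ = RC = 3.262×10^-7 s.
The conduction current is I(t) = (V₀/R) e^(−t/τ), and the displacement current between the plates equals it.
t/τ = 2.728; I_d = (6.68/5800) · e^(−2.728) = (1.152×10^-3)(0.06535) = 7.53×10^-5 A.

7.53×10^-5 A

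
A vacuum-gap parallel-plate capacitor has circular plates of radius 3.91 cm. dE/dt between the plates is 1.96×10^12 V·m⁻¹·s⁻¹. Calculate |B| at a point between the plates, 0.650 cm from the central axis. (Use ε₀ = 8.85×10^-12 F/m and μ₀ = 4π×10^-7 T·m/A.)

7.08×10^-8 T

Through the whole plate area (πR² = 4.803×10^-3 m²), I_d = ε₀ πR² dE/dt = 0.08331 A.
∮B·dl = μ₀ I_d,enc with I_d,enc = I_d r²/R² = 2.302×10^-3 A; so B = μ₀ I_d,enc/(2πr) = 7.08×10^-8 T.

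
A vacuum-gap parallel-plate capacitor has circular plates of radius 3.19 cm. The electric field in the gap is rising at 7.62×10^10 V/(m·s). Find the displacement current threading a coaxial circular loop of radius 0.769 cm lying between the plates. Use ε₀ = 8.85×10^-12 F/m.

Total displacement current: I_d = ε₀(πR²)(dE/dt) = (8.85×10^-12)(3.197×10^-3)(7.62×10^10) = 2.156×10^-3 A.
Through an area πr² the displacement current is I_d·(πr²/πR²) = I_d (r/R)² = 1.25×10^-4 A.

1.25×10^-4 A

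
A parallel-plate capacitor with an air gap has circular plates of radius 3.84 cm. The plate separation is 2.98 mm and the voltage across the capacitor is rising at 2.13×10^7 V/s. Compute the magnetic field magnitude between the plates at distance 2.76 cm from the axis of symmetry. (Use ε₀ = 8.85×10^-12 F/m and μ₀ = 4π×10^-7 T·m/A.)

With E = V/d, dE/dt = 7.148×10^9 V/(m·s) and πR² = 4.632×10^-3 m², giving I_d = ε₀ πR² dE/dt = 2.930×10^-4 A.
∮B·dl = μ₀ I_d,enc with I_d,enc = I_d r²/R² = 1.514×10^-4 A; so B = μ₀ I_d,enc/(2πr) = 1.10×10^-9 T.

1.10×10^-9 T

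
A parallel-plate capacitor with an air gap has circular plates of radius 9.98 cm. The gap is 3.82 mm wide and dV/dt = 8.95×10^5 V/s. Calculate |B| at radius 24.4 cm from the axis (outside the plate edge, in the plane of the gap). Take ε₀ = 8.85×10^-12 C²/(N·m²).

I_d = C dV/dt with C = ε₀πR²/d = 7.249×10^-11 F, so I_d = (7.249×10^-11)(8.95×10^5) = 6.488×10^-5 A.
Outside the plates the loop encloses all of I_d, so B·2πr = μ₀ I_d and B = 5.32×10^-11 T.

5.32×10^-11 T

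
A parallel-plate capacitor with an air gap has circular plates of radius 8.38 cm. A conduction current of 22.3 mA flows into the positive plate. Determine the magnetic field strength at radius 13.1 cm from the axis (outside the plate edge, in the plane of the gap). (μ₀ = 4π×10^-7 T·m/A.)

By continuity the displacement current in the gap matches the conduction current: I_d = 0.0223 A.
Outside the plates the loop encloses all of I_d, so B·2πr = μ₀ I_d and B = 3.40×10^-8 T.

3.40×10^-8 T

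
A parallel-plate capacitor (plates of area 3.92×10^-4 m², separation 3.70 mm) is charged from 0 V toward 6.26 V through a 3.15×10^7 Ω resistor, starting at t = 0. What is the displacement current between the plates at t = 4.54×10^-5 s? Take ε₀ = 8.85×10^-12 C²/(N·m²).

With C = ε₀A/d = (8.85×10^-12)(3.92×10^-4)/(3.70×10^-3) = 9.376×10^-13 F, the time constant is τ = RC = 2.953×10^-5 s, so t/τ = 1.537 and e^(−t/τ) = 0.2150.
I_d = I_cond = (V₀/R) e^(−t/τ) = (1.987×10^-7)(0.2150) = 4.27×10^-8 A.

4.27×10^-8 A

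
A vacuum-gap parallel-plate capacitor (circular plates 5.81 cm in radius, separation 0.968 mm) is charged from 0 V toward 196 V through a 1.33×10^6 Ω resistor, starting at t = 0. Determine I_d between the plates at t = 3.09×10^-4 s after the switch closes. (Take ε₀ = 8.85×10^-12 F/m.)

1.34×10^-5 A

C = ε₀A/d = (8.85×10^-12)(0.01060)/(9.68×10^-4) = 9.691×10^-11 F, so τ = RC = 1.289×10^-4 s.
The conduction current is I(t) = (V₀/R) e^(−t/τ), and the displacement current between the plates equals it.
t/τ = 2.397; I_d = (196/1.33×10^6) · e^(−2.397) = (1.474×10^-4)(0.09099) = 1.34×10^-5 A.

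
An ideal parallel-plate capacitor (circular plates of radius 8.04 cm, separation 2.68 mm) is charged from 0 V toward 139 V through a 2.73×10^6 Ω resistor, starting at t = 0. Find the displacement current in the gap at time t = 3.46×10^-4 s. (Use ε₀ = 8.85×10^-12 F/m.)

7.69×10^-6 A

C = ε₀A/d = (8.85×10^-12)(0.02031)/(2.68×10^-3) = 6.707×10^-11 F and τ = RC = 1.831×10^-4 s. I_d in the gap equals the RC charging current.
I_d(t) = (V₀/R) e^(−t/τ) = 5.092×10^-5 · e^(−1.890) = 7.69×10^-6 A.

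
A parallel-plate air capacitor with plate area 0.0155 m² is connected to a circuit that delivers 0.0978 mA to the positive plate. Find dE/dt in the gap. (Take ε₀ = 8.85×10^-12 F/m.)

7.13×10^8 V/(m·s)

Charge continuity gives I_d = I = 9.78×10^-5 A between the plates.
Since I_d = ε₀ A dE/dt, dE/dt = I_d/(ε₀A) = (9.78×10^-5)/((8.85×10^-12)(0.0155)) = 7.13×10^8 V/(m·s).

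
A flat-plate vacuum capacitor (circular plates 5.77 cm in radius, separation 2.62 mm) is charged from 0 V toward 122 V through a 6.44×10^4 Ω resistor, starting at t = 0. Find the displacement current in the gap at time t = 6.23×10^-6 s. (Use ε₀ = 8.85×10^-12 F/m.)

C = ε₀A/d = (8.85×10^-12)(0.01046)/(2.62×10^-3) = 3.533×10^-11 F and τ = RC = 2.275×10^-6 s. I_d in the gap equals the RC charging current.
I_d(t) = (V₀/R) e^(−t/τ) = 1.894×10^-3 · e^(−2.738) = 1.23×10^-4 A.

1.23×10^-4 A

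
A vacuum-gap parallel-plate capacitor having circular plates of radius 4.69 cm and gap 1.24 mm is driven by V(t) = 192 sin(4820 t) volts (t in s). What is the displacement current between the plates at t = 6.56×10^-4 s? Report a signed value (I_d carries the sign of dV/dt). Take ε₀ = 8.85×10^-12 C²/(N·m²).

-4.56×10^-5 A

dE/dt = (V₀ω/d)·cos(ωt) with ωt = 3.16192 rad: (192)(4820)(-0.9998)/(1.24×10^-3) = -7.462×10^8 V/(m·s).
I_d = ε₀ A dE/dt = (8.85×10^-12)(6.910×10^-3)(-7.462×10^8) = -4.56×10^-5 A.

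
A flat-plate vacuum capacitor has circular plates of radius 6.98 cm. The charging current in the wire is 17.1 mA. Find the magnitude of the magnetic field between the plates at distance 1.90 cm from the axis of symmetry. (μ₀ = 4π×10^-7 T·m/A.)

No conduction current crosses the gap, so I_d there equals the 0.0171 A in the leads.
An Ampèrian loop of radius r encloses a fraction (r/R)² of I_d. Then B·2πr = μ₀ I_d (r/R)², giving B = μ₀ I_d r/(2πR²) = 1.33×10^-8 T.

1.33×10^-8 T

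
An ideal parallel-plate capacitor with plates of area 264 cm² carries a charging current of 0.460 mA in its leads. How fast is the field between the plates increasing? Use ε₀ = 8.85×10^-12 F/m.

Charge continuity gives I_d = I = 4.60×10^-4 A between the plates.
Inverting I_d = ε₀ A dE/dt gives dE/dt = 4.60×10^-4 / (8.85×10^-12 · 0.0264) = 1.97×10^9 V/(m·s).

1.97×10^9 V/(m·s)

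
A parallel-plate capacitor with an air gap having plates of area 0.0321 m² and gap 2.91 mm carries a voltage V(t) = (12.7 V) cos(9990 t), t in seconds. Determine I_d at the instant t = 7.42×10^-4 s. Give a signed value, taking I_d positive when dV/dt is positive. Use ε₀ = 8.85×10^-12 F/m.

dE/dt = (V₀ω/d)·−sin(ωt) with ωt = 7.41258 rad: (12.7)(9990)(-0.9042)/(2.91×10^-3) = -3.942×10^7 V/(m·s).
I_d = ε₀ A dE/dt = (8.85×10^-12)(0.0321)(-3.942×10^7) = -1.12×10^-5 A.

-1.12×10^-5 A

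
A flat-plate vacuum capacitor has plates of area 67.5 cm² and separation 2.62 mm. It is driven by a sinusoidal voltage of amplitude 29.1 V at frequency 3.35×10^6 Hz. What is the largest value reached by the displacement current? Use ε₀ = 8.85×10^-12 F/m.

0.0140 A

C = ε₀A/d = (8.85×10^-12)(6.75×10^-3)/(2.62×10^-3) = 2.280×10^-11 F; ω = 2πf = 2.105×10^7 rad/s.
I_d = C dV/dt, so |I_d|_max = C V₀ ω = (2.280×10^-11)(29.1)(2.105×10^7) = 0.0140 A.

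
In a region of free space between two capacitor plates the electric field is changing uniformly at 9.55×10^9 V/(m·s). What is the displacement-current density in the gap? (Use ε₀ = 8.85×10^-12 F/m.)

The displacement-current density is ε₀ ∂E/∂t = (8.85×10^-12)(9.55×10^9) = 0.0845 A/m².

0.0845 A/m²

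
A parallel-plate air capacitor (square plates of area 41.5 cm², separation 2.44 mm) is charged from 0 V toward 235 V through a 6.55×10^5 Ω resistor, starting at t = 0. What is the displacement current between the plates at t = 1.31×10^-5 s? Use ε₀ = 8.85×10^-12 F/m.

With C = ε₀A/d = (8.85×10^-12)(4.15×10^-3)/(2.44×10^-3) = 1.505×10^-11 F, the time constant is τ = RC = 9.858×10^-6 s, so t/τ = 1.329 and e^(−t/τ) = 0.2647.
I_d = I_cond = (V₀/R) e^(−t/τ) = (3.588×10^-4)(0.2647) = 9.50×10^-5 A.

9.50×10^-5 A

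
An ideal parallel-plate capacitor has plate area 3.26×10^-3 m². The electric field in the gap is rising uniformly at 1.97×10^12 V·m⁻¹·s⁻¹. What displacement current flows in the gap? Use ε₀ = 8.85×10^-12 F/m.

0.0568 A

The displacement current is ε₀ times dΦ_E/dt = ε₀ A dE/dt = (8.85×10^-12)(3.26×10^-3)(1.97×10^12) = 0.0568 A.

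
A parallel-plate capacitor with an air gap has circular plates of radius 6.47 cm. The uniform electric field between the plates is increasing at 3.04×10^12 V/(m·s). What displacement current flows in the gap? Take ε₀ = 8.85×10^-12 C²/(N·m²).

The displacement current is ε₀ times dΦ_E/dt = ε₀ A dE/dt = (8.85×10^-12)(0.01315)(3.04×10^12) = 0.354 A.

0.354 A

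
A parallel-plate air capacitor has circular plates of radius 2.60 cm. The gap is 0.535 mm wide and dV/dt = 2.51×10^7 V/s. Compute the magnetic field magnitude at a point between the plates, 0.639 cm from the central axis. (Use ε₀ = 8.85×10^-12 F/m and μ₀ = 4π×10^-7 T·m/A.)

1.67×10^-9 T

With E = V/d, dE/dt = 4.692×10^10 V/(m·s) and πR² = 2.124×10^-3 m², giving I_d = ε₀ πR² dE/dt = 8.820×10^-4 A.
An Ampèrian loop of radius r encloses a fraction (r/R)² of I_d. Then B·2πr = μ₀ I_d (r/R)², giving B = μ₀ I_d r/(2πR²) = 1.67×10^-9 T.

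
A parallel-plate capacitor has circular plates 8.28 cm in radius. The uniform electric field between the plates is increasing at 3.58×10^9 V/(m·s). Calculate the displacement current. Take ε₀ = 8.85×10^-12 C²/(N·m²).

6.82×10^-4 A

With a uniform field, Φ_E = EA, so I_d = ε₀ A dE/dt = 6.82×10^-4 A.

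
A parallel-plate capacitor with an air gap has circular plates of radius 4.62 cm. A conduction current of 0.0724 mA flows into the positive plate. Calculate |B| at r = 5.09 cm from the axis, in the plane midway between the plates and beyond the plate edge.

2.84×10^-10 T

By continuity the displacement current in the gap matches the conduction current: I_d = 7.24×10^-5 A.
For r ≥ R the full I_d is enclosed: B = μ₀ I_d/(2πr) = (4π×10^-7)(7.24×10^-5)/(2π·0.0509) = 2.84×10^-10 T.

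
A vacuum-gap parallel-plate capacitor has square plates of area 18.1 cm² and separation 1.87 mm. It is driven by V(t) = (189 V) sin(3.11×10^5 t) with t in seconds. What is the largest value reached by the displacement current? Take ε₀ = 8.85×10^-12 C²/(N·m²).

The displacement current equals the conduction current C dV/dt, which peaks at C V₀ ω.
With C = ε₀A/d = (8.85×10^-12)(1.81×10^-3)/(1.87×10^-3) = 8.566×10^-12 F and ω = 3.11×10^5 rad/s, I_d,max = (8.566×10^-12)(189)(3.11×10^5) = 5.04×10^-4 A.

5.04×10^-4 A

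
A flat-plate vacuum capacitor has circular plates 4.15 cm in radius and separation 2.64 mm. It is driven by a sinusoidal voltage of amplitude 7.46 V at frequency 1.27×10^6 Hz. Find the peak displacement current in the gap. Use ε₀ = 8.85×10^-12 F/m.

C = ε₀A/d = (8.85×10^-12)(5.411×10^-3)/(2.64×10^-3) = 1.814×10^-11 F; ω = 2πf = 7.980×10^6 rad/s.
I_d = C dV/dt, so |I_d|_max = C V₀ ω = (1.814×10^-11)(7.46)(7.980×10^6) = 1.08×10^-3 A.

1.08×10^-3 A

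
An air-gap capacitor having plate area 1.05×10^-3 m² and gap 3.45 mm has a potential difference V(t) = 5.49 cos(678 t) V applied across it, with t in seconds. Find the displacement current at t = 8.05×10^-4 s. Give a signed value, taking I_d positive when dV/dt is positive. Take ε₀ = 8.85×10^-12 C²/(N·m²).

dV/dt = (5.49)(678)·−sin(0.54579) = -1932 V/s.
I_d = C dV/dt with C = ε₀A/d = (8.85×10^-12)(1.05×10^-3)/(3.45×10^-3) = 2.693×10^-12 F, so I_d = (2.693×10^-12)(-1932) = -5.20×10^-9 A.

-5.20×10^-9 A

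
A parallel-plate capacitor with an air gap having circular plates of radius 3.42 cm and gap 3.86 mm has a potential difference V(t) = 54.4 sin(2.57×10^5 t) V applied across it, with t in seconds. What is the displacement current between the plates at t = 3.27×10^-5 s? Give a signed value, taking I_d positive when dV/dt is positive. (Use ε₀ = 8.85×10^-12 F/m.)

dV/dt = (54.4)(2.57×10^5)·cos(8.4039) = -7.307×10^6 V/s.
I_d = C dV/dt with C = ε₀A/d = (8.85×10^-12)(3.675×10^-3)/(3.86×10^-3) = 8.426×10^-12 F, so I_d = (8.426×10^-12)(-7.307×10^6) = -6.16×10^-5 A.

-6.16×10^-5 A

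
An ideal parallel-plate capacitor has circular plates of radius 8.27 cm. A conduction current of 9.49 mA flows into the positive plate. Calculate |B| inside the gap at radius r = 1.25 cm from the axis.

3.47×10^-9 T

No conduction current crosses the gap, so I_d there equals the 9.49×10^-3 A in the leads.
An Ampèrian loop of radius r encloses a fraction (r/R)² of I_d. Then B·2πr = μ₀ I_d (r/R)², giving B = μ₀ I_d r/(2πR²) = 3.47×10^-9 T.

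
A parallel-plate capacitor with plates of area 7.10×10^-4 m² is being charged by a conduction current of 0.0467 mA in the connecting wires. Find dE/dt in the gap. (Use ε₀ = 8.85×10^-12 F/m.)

7.43×10^9 V/(m·s)

The displacement current between the plates equals the conduction current, I_d = 0.0467 mA.
Inverting I_d = ε₀ A dE/dt gives dE/dt = 4.67×10^-5 / (8.85×10^-12 · 7.10×10^-4) = 7.43×10^9 V/(m·s).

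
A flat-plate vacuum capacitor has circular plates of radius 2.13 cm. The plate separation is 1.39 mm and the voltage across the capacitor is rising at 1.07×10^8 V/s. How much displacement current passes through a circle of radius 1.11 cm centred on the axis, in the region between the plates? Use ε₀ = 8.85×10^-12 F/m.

dE/dt = (dV/dt)/d = 7.698×10^10 V/(m·s); I_d = ε₀(πR²)(dE/dt) = (8.85×10^-12)(1.425×10^-3)(7.698×10^10) = 9.708×10^-4 A.
The field is uniform, so I_d,enc = I_d (r/R)² = (9.708×10^-4)(1.11/2.13)² = 2.64×10^-4 A.

2.64×10^-4 A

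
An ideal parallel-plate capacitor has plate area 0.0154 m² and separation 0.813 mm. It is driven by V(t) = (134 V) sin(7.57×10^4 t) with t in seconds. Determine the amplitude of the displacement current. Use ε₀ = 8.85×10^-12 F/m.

1.70×10^-3 A

The displacement current equals the conduction current C dV/dt, which peaks at C V₀ ω.
With C = ε₀A/d = (8.85×10^-12)(0.0154)/(8.13×10^-4) = 1.676×10^-10 F and ω = 7.57×10^4 rad/s, I_d,max = (1.676×10^-10)(134)(7.57×10^4) = 1.70×10^-3 A.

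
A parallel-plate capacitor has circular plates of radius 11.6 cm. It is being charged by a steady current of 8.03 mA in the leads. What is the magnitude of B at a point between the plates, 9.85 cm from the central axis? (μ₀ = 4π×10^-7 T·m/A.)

1.18×10^-8 T

By continuity the displacement current in the gap matches the conduction current: I_d = 8.03×10^-3 A.
An Ampèrian loop of radius r encloses a fraction (r/R)² of I_d. Then B·2πr = μ₀ I_d (r/R)², giving B = μ₀ I_d r/(2πR²) = 1.18×10^-8 T.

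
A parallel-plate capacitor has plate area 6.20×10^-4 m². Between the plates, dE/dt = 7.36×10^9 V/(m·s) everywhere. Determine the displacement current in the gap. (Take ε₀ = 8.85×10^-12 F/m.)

With a uniform field, Φ_E = EA, so I_d = ε₀ A dE/dt = 4.04×10^-5 A.

4.04×10^-5 A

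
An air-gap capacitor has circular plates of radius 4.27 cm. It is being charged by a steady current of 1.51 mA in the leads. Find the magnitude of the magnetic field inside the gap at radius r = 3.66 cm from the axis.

Between the plates the displacement current equals the wire current: I_d = 1.51 mA = 1.51×10^-3 A.
For r < R the Ampère–Maxwell law gives B(2πr) = μ₀ I_d (r²/R²), so B = μ₀ I_d r/(2πR²) = (4π×10^-7)(1.51×10^-3)(0.0366)/(2π·0.0427²) = 6.06×10^-9 T.

6.06×10^-9 T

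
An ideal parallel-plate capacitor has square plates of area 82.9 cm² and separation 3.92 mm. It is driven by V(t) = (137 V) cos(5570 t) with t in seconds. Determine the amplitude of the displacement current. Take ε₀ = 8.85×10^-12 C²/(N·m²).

1.43×10^-5 A

C = ε₀A/d = (8.85×10^-12)(8.29×10^-3)/(3.92×10^-3) = 1.872×10^-11 F; ω = 5570 rad/s.
I_d = C dV/dt, so |I_d|_max = C V₀ ω = (1.872×10^-11)(137)(5570) = 1.43×10^-5 A.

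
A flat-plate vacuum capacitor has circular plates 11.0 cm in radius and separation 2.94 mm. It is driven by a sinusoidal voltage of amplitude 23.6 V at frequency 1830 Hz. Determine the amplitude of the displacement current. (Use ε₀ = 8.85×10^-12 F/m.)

3.11×10^-5 A

(dE/dt)_max = V₀ω/d = 9.231×10^7 V/(m·s); ω = 2πf = 1.150×10^4 rad/s.
I_d,max = ε₀ A (dE/dt)_max = (8.85×10^-12)(0.03801)(9.231×10^7) = 3.11×10^-5 A.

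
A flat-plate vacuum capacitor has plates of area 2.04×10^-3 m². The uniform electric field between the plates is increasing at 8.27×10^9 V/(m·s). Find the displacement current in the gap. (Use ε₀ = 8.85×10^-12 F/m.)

1.49×10^-4 A

I_d = ε₀ A (dE/dt) = (8.85×10^-12)(2.04×10^-3 m²)(8.27×10^9) = 1.49×10^-4 A.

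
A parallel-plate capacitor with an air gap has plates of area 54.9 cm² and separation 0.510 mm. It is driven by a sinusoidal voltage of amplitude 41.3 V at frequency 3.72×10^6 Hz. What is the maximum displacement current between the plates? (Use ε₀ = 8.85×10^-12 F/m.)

The displacement current equals the conduction current C dV/dt, which peaks at C V₀ ω.
With C = ε₀A/d = (8.85×10^-12)(5.49×10^-3)/(5.10×10^-4) = 9.527×10^-11 F and ω = 2πf = 2.337×10^7 rad/s, I_d,max = (9.527×10^-11)(41.3)(2.337×10^7) = 0.0920 A.

0.0920 A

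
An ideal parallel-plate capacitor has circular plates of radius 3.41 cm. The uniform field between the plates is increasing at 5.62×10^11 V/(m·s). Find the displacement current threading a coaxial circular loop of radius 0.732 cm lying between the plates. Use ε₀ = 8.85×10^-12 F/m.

Total displacement current: I_d = ε₀(πR²)(dE/dt) = (8.85×10^-12)(3.653×10^-3)(5.62×10^11) = 0.01817 A.
Through an area πr² the displacement current is I_d·(πr²/πR²) = I_d (r/R)² = 8.37×10^-4 A.

8.37×10^-4 A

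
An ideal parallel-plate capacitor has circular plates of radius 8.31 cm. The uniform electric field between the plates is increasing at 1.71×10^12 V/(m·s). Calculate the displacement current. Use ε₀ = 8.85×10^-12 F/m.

With a uniform field, Φ_E = EA, so I_d = ε₀ A dE/dt = 0.328 A.

0.328 A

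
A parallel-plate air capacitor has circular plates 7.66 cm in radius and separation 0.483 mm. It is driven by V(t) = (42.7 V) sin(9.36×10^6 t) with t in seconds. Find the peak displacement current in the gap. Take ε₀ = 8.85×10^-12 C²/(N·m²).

C = ε₀A/d = (8.85×10^-12)(0.01843)/(4.83×10^-4) = 3.377×10^-10 F; ω = 9.36×10^6 rad/s.
I_d = C dV/dt, so |I_d|_max = C V₀ ω = (3.377×10^-10)(42.7)(9.36×10^6) = 0.135 A.

0.135 A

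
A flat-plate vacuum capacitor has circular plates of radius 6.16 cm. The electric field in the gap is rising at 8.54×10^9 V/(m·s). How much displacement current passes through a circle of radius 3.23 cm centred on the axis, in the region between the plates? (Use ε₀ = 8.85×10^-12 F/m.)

Through the whole plate area (πR² = 0.01192 m²), I_d = ε₀ πR² dE/dt = 9.009×10^-4 A.
The field is uniform, so I_d,enc = I_d (r/R)² = (9.009×10^-4)(3.23/6.16)² = 2.48×10^-4 A.

2.48×10^-4 A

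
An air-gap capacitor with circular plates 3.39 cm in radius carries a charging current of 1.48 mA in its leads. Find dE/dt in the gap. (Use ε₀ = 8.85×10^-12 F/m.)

The displacement current between the plates equals the conduction current, I_d = 1.48 mA.
Since I_d = ε₀ A dE/dt, dE/dt = I_d/(ε₀A) = (1.48×10^-3)/((8.85×10^-12)(3.610×10^-3)) = 4.63×10^10 V/(m·s).

4.63×10^10 V/(m·s)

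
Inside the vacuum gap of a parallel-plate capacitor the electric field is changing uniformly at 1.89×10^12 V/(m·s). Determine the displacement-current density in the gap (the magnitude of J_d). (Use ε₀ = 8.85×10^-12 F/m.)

16.7 A/m²

J_d = ε₀ ∂E/∂t, so J_d = 16.7 A/m².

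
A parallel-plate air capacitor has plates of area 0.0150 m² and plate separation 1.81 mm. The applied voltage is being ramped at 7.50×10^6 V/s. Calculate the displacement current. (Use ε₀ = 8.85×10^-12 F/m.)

The field between the plates is E = V/d, so dE/dt = (7.50×10^6)/(1.81×10^-3 m) = 4.144×10^9 V/(m·s).
I_d = ε₀ A (dE/dt) = (8.85×10^-12)(0.0150)(4.144×10^9) = 5.50×10^-4 A.

5.50×10^-4 A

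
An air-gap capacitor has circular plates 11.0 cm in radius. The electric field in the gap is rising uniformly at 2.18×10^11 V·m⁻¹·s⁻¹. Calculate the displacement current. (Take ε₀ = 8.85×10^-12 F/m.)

0.0733 A

I_d = ε₀ A (dE/dt) = (8.85×10^-12)(0.03801 m²)(2.18×10^11) = 0.0733 A.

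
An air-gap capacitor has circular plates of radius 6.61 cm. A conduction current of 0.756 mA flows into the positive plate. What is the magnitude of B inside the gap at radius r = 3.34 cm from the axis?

1.16×10^-9 T

By continuity the displacement current in the gap matches the conduction current: I_d = 7.56×10^-4 A.
For r < R the Ampère–Maxwell law gives B(2πr) = μ₀ I_d (r²/R²), so B = μ₀ I_d r/(2πR²) = (4π×10^-7)(7.56×10^-4)(0.0334)/(2π·0.0661²) = 1.16×10^-9 T.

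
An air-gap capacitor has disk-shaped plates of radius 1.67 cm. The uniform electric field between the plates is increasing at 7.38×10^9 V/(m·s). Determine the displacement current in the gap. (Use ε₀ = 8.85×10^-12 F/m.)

With a uniform field, Φ_E = EA, so I_d = ε₀ A dE/dt = 5.72×10^-5 A.

5.72×10^-5 A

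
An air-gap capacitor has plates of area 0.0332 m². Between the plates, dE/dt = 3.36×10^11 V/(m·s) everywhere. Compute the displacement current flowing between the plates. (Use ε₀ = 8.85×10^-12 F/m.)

0.0987 A

The displacement current is ε₀ times dΦ_E/dt = ε₀ A dE/dt = (8.85×10^-12)(0.0332)(3.36×10^11) = 0.0987 A.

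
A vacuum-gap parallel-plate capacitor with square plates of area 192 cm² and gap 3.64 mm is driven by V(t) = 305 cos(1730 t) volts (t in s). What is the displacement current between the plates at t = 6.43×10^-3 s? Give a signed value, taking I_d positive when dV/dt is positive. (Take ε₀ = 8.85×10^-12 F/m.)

dE/dt = (V₀ω/d)·−sin(ωt) with ωt = 11.1239 rad: (305)(1730)(0.9918)/(3.64×10^-3) = 1.438×10^8 V/(m·s).
I_d = ε₀ A dE/dt = (8.85×10^-12)(0.0192)(1.438×10^8) = 2.44×10^-5 A.

2.44×10^-5 A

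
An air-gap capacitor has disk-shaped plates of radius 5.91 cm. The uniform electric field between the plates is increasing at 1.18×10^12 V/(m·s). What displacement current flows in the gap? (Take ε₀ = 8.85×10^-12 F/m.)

0.115 A

With a uniform field, Φ_E = EA, so I_d = ε₀ A dE/dt = 0.115 A.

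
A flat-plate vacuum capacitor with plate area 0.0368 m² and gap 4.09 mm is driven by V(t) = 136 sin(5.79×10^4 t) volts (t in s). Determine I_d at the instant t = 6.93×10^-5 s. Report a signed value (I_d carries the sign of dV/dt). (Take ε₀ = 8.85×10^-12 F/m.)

-4.04×10^-4 A

dE/dt = (V₀ω/d)·cos(ωt) with ωt = 4.01247 rad: (136)(5.79×10^4)(-0.6442)/(4.09×10^-3) = -1.240×10^9 V/(m·s).
I_d = ε₀ A dE/dt = (8.85×10^-12)(0.0368)(-1.240×10^9) = -4.04×10^-4 A.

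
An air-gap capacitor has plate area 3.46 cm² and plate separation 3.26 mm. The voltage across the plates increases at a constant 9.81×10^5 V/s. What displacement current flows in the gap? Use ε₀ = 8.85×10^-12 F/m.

9.21×10^-7 A

The displacement current equals the charging current C dV/dt. With C = ε₀A/d = (8.85×10^-12)(3.46×10^-4)/(3.26×10^-3) = 9.393×10^-13 F, I_d = (9.393×10^-13)(9.81×10^5) = 9.21×10^-7 A.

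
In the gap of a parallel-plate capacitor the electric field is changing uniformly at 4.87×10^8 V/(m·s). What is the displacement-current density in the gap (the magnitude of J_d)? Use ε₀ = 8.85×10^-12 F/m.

J_d = ε₀ ∂E/∂t, so J_d = 4.31×10^-3 A/m².

4.31×10^-3 A/m²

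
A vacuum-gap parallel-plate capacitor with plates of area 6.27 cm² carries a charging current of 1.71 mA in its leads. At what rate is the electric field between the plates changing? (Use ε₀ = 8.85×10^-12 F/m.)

3.08×10^11 V/(m·s)

Charge continuity gives I_d = I = 1.71×10^-3 A between the plates.
Since I_d = ε₀ A dE/dt, dE/dt = I_d/(ε₀A) = (1.71×10^-3)/((8.85×10^-12)(6.27×10^-4)) = 3.08×10^11 V/(m·s).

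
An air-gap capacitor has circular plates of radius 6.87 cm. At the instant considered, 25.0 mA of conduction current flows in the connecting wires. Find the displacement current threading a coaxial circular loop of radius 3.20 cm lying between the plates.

5.42×10^-3 A

No conduction current crosses the gap, so I_d there equals the 0.0250 A in the leads.
The field is uniform, so I_d,enc = I_d (r/R)² = (0.0250)(3.20/6.87)² = 5.42×10^-3 A.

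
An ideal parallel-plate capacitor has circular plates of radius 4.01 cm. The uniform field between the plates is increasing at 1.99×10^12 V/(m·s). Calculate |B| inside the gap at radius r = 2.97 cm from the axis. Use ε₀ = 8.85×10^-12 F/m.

3.29×10^-7 T

Through the whole plate area (πR² = 5.052×10^-3 m²), I_d = ε₀ πR² dE/dt = 0.08897 A.
An Ampèrian loop of radius r encloses a fraction (r/R)² of I_d. Then B·2πr = μ₀ I_d (r/R)², giving B = μ₀ I_d r/(2πR²) = 3.29×10^-7 T.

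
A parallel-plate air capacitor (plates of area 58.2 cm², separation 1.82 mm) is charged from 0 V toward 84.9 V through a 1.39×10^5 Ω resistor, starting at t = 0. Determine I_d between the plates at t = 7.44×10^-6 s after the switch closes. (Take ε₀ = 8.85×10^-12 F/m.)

9.22×10^-5 A

C = ε₀A/d = (8.85×10^-12)(5.82×10^-3)/(1.82×10^-3) = 2.830×10^-11 F and τ = RC = 3.934×10^-6 s. I_d in the gap equals the RC charging current.
I_d(t) = (V₀/R) e^(−t/τ) = 6.108×10^-4 · e^(−1.891) = 9.22×10^-5 A.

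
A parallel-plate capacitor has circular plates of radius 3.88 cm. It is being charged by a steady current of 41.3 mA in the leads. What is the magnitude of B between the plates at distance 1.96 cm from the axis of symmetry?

1.08×10^-7 T

No conduction current crosses the gap, so I_d there equals the 0.0413 A in the leads.
For r < R the Ampère–Maxwell law gives B(2πr) = μ₀ I_d (r²/R²), so B = μ₀ I_d r/(2πR²) = (4π×10^-7)(0.0413)(0.0196)/(2π·0.0388²) = 1.08×10^-7 T.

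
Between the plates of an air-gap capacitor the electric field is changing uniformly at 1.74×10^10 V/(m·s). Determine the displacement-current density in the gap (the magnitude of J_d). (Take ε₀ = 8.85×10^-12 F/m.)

0.154 A/m²

J_d = ε₀ ∂E/∂t, so J_d = 0.154 A/m².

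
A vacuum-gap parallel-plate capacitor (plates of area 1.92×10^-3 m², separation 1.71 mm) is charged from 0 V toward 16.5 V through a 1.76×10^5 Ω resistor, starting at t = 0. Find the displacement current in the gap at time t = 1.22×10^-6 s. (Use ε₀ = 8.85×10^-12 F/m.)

C = ε₀A/d = (8.85×10^-12)(1.92×10^-3)/(1.71×10^-3) = 9.937×10^-12 F, so τ = RC = 1.749×10^-6 s.
The conduction current is I(t) = (V₀/R) e^(−t/τ), and the displacement current between the plates equals it.
t/τ = 0.6975; I_d = (16.5/1.76×10^5) · e^(−0.6975) = (9.375×10^-5)(0.4978) = 4.67×10^-5 A.

4.67×10^-5 A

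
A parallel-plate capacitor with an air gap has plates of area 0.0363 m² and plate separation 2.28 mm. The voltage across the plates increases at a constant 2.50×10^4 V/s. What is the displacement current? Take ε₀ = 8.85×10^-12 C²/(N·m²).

3.52×10^-6 A

The displacement current equals the charging current C dV/dt. With C = ε₀A/d = (8.85×10^-12)(0.0363)/(2.28×10^-3) = 1.409×10^-10 F, I_d = (1.409×10^-10)(2.50×10^4) = 3.52×10^-6 A.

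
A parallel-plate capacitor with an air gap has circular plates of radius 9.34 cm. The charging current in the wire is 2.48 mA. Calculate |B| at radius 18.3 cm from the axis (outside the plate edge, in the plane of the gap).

By continuity the displacement current in the gap matches the conduction current: I_d = 2.48×10^-3 A.
For r ≥ R the full I_d is enclosed: B = μ₀ I_d/(2πr) = (4π×10^-7)(2.48×10^-3)/(2π·0.183) = 2.71×10^-9 T.

2.71×10^-9 T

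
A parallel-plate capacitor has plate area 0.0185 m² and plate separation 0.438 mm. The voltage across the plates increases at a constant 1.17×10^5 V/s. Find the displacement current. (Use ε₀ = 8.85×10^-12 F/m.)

E = V/d so dE/dt = (dV/dt)/d = 2.671×10^8 V/(m·s), and I_d = ε₀ A dE/dt = (8.85×10^-12)(0.0185)(2.671×10^8) = 4.37×10^-5 A.

4.37×10^-5 A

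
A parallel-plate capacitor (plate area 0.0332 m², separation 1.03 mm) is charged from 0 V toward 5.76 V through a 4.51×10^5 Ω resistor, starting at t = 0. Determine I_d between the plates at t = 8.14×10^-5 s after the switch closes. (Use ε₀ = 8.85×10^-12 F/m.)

6.78×10^-6 A

With C = ε₀A/d = (8.85×10^-12)(0.0332)/(1.03×10^-3) = 2.853×10^-10 F, the time constant is τ = RC = 1.287×10^-4 s, so t/τ = 0.6325 and e^(−t/τ) = 0.5313.
I_d = I_cond = (V₀/R) e^(−t/τ) = (1.277×10^-5)(0.5313) = 6.78×10^-6 A.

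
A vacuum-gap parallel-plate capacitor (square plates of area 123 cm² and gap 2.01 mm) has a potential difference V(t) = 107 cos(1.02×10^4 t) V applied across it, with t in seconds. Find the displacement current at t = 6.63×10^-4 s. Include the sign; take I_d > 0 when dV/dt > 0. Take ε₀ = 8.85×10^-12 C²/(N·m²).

-2.73×10^-5 A

dE/dt = (V₀ω/d)·−sin(ωt) with ωt = 6.7626 rad: (107)(1.02×10^4)(-0.4613)/(2.01×10^-3) = -2.505×10^8 V/(m·s).
I_d = ε₀ A dE/dt = (8.85×10^-12)(0.0123)(-2.505×10^8) = -2.73×10^-5 A.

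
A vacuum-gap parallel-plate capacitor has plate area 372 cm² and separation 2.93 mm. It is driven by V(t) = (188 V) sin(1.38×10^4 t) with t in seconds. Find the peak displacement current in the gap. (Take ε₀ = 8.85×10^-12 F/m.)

C = ε₀A/d = (8.85×10^-12)(0.0372)/(2.93×10^-3) = 1.124×10^-10 F; ω = 1.38×10^4 rad/s.
I_d = C dV/dt, so |I_d|_max = C V₀ ω = (1.124×10^-10)(188)(1.38×10^4) = 2.92×10^-4 A.

2.92×10^-4 A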